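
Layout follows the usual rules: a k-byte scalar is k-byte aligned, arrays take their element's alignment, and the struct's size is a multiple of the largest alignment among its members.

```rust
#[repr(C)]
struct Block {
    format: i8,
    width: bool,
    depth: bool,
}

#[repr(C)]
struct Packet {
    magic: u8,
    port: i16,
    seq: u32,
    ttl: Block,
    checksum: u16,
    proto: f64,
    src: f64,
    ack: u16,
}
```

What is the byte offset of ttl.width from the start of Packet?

9

Block: 0..1  format  (1B, 1-aligned); 1..2  width  (1B, 1-aligned); 2..3  depth  (1B, 1-aligned); sizeof = 3, alignof = 1
0..1  magic  (1B, 1-aligned)
1..2  -- padding (1B)
2..4  port  (2B, 2-aligned)
4..8  seq  (4B, 4-aligned)
8..11  ttl  (3B, 1-aligned)
within Block: width at 1
8 + 1 = 9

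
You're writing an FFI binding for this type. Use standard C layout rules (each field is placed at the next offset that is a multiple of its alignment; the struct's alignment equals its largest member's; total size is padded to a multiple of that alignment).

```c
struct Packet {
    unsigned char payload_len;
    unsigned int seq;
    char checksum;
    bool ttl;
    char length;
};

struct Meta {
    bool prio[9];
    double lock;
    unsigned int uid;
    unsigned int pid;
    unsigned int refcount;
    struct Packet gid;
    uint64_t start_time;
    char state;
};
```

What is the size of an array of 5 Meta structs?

Packet: 0..1  payload_len  (1B, 1-aligned); 1..4  -- padding (3B); 4..8  seq  (4B, 4-aligned); 8..9  checksum  (1B, 1-aligned); 9..10  ttl  (1B, 1-aligned); 10..11  length  (1B, 1-aligned); 11..12  -- tail padding (1B); sizeof = 12, alignof = 4
0..9  prio  (9B, 1-aligned)
9..16  -- padding (7B)
16..24  lock  (8B, 8-aligned)
24..28  uid  (4B, 4-aligned)
28..32  pid  (4B, 4-aligned)
32..36  refcount  (4B, 4-aligned)
36..48  gid  (12B, 4-aligned)
48..56  start_time  (8B, 8-aligned)
56..57  state  (1B, 1-aligned)
57..64  -- tail padding (7B)
sizeof = 64, alignof = 8
array of 5: 5 × 64 = 320

320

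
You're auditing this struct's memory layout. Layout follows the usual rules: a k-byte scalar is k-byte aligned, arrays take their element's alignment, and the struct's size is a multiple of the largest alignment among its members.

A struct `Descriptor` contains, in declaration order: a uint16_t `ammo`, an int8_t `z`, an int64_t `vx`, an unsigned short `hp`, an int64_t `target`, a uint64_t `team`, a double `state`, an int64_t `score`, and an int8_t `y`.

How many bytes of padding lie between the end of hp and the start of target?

6

@0: ammo [2B, align 2] → 2
@2: z [1B, align 1] → 3
+5 pad (align 8)
@8: vx [8B, align 8] → 16
@16: hp [2B, align 2] → 18
+6 pad (align 8)
@24: target [8B, align 8] → 32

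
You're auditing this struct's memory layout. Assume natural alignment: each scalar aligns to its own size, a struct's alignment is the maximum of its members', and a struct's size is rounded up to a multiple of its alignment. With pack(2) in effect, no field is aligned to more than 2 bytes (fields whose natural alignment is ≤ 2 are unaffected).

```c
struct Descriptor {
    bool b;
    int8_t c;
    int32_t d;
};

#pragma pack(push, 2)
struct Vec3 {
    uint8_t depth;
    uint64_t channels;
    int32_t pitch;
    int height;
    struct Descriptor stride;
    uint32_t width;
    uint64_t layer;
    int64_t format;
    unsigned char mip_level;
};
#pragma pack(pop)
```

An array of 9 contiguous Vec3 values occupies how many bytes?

432

Descriptor: @0: b [1B, align 1] → 1; @1: c [1B, align 1] → 2; +2 pad (align 4); @4: d [4B, align 4] → 8; size 8, align 4
@0: depth [1B, align 1] → 1
+1 pad (align 2)
@2: channels [8B, align 2] → 10
@10: pitch [4B, align 2] → 14
@14: height [4B, align 2] → 18
@18: stride [8B, align 2] → 26
@26: width [4B, align 2] → 30
@30: layer [8B, align 2] → 38
@38: format [8B, align 2] → 46
@46: mip_level [1B, align 1] → 47
+1 tail pad (align 2)
size 48, align 2
array of 9: 9 × 48 = 432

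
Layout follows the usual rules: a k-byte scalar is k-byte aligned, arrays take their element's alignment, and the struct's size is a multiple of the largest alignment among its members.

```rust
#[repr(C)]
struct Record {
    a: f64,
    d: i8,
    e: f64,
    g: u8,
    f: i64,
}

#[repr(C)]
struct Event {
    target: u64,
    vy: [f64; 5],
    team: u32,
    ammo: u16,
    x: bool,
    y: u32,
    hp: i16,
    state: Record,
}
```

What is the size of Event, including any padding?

104 bytes

Record: @0: a [8B, align 8] → 8; @8: d [1B, align 1] → 9; +7 pad (align 8); @16: e [8B, align 8] → 24; @24: g [1B, align 1] → 25; +7 pad (align 8); @32: f [8B, align 8] → 40; size 40, align 8
@0: target [8B, align 8] → 8
@8: vy [40B, align 8] → 48
@48: team [4B, align 4] → 52
@52: ammo [2B, align 2] → 54
@54: x [1B, align 1] → 55
+1 pad (align 4)
@56: y [4B, align 4] → 60
@60: hp [2B, align 2] → 62
+2 pad (align 8)
@64: state [40B, align 8] → 104
size 104, align 8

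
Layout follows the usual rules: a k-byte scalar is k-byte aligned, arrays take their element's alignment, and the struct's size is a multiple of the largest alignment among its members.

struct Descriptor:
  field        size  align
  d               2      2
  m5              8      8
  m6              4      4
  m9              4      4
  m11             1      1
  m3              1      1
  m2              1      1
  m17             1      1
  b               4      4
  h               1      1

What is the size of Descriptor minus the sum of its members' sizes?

0..2  d  (2B, 2-aligned)
2..8  -- padding (6B)
8..16  m5  (8B, 8-aligned)
16..20  m6  (4B, 4-aligned)
20..24  m9  (4B, 4-aligned)
24..25  m11  (1B, 1-aligned)
25..26  m3  (1B, 1-aligned)
26..27  m2  (1B, 1-aligned)
27..28  m17  (1B, 1-aligned)
28..32  b  (4B, 4-aligned)
32..33  h  (1B, 1-aligned)
33..40  -- tail padding (7B)
sizeof = 40, alignof = 8
data bytes 27, size 40 → padding 13

13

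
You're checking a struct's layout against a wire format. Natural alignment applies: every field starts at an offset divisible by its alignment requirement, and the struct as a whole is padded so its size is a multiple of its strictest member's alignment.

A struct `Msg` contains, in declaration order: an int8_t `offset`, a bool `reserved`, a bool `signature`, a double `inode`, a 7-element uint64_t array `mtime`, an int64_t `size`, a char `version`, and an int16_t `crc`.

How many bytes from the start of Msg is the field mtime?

16

@0: offset [1B, align 1] → 1
@1: reserved [1B, align 1] → 2
@2: signature [1B, align 1] → 3
+5 pad (align 8)
@8: inode [8B, align 8] → 16
@16: mtime [56B, align 8] → 72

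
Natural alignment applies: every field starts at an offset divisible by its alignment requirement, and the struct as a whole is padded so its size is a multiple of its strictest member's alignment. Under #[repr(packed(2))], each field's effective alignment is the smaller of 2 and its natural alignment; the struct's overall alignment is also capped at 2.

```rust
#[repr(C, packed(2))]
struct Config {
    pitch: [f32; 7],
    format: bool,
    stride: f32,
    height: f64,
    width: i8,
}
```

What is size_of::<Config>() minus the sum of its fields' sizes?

pitch at 0 (size 28, align 2) → ends 28
format at 28 (size 1, align 1) → ends 29
pad 1 to align 2 for stride
stride at 30 (size 4, align 2) → ends 34
height at 34 (size 8, align 2) → ends 42
width at 42 (size 1, align 1) → ends 43
tail pad 1 to reach multiple of 2
total 44 bytes, alignment 2
data bytes 42, size 44 → padding 2

2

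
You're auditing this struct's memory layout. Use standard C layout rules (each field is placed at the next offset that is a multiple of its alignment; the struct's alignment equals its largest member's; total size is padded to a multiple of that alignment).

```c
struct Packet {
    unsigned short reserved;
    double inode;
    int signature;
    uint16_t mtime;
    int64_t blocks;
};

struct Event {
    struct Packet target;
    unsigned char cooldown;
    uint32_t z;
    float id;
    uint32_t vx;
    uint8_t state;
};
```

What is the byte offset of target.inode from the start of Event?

Packet: reserved at 0 (size 2, align 2) → ends 2; pad 6 to align 8 for inode; inode at 8 (size 8, align 8) → ends 16; signature at 16 (size 4, align 4) → ends 20; mtime at 20 (size 2, align 2) → ends 22; pad 2 to align 8 for blocks; blocks at 24 (size 8, align 8) → ends 32; total 32 bytes, alignment 8
target at 0 (size 32, align 8) → ends 32
within Packet: inode at 8
0 + 8 = 8

8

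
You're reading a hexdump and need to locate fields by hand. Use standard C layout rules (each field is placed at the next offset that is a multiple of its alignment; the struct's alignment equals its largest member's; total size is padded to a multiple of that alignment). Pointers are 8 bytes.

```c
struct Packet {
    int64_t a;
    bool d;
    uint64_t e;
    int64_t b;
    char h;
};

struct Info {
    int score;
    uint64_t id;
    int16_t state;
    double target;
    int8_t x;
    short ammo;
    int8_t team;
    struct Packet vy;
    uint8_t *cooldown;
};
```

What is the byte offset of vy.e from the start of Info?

56

Packet: a at 0 (size 8, align 8) → ends 8; d at 8 (size 1, align 1) → ends 9; pad 7 to align 8 for e; e at 16 (size 8, align 8) → ends 24; b at 24 (size 8, align 8) → ends 32; h at 32 (size 1, align 1) → ends 33; tail pad 7 to reach multiple of 8; total 40 bytes, alignment 8
score at 0 (size 4, align 4) → ends 4
pad 4 to align 8 for id
id at 8 (size 8, align 8) → ends 16
state at 16 (size 2, align 2) → ends 18
pad 6 to align 8 for target
target at 24 (size 8, align 8) → ends 32
x at 32 (size 1, align 1) → ends 33
pad 1 to align 2 for ammo
ammo at 34 (size 2, align 2) → ends 36
team at 36 (size 1, align 1) → ends 37
pad 3 to align 8 for vy
vy at 40 (size 40, align 8) → ends 80
within Packet: e at 16
40 + 16 = 56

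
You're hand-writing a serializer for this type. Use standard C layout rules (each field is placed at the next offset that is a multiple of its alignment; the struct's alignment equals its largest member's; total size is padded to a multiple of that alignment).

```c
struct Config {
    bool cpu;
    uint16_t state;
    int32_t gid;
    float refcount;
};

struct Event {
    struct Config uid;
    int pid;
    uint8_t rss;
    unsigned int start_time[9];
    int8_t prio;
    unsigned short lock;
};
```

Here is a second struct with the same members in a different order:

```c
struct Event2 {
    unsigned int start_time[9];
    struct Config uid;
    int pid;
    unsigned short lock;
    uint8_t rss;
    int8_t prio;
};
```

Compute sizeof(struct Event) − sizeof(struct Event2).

4

Config: cpu at 0 (size 1, align 1) → ends 1; pad 1 to align 2 for state; state at 2 (size 2, align 2) → ends 4; gid at 4 (size 4, align 4) → ends 8; refcount at 8 (size 4, align 4) → ends 12; total 12 bytes, alignment 4
uid at 0 (size 12, align 4) → ends 12
pid at 12 (size 4, align 4) → ends 16
rss at 16 (size 1, align 1) → ends 17
pad 3 to align 4 for start_time
start_time at 20 (size 36, align 4) → ends 56
prio at 56 (size 1, align 1) → ends 57
pad 1 to align 2 for lock
lock at 58 (size 2, align 2) → ends 60
total 60 bytes, alignment 4
— Event2 —
start_time at 0 (size 36, align 4) → ends 36
uid at 36 (size 12, align 4) → ends 48
pid at 48 (size 4, align 4) → ends 52
lock at 52 (size 2, align 2) → ends 54
rss at 54 (size 1, align 1) → ends 55
prio at 55 (size 1, align 1) → ends 56
total 56 bytes, alignment 4
60 − 56 = 4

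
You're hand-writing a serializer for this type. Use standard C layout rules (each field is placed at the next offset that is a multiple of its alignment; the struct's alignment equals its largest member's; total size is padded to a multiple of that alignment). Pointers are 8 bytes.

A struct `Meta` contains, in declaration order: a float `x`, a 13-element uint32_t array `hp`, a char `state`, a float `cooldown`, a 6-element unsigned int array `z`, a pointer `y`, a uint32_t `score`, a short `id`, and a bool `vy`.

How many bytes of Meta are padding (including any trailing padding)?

4

0..4  x  (4B, 4-aligned)
4..56  hp  (52B, 4-aligned)
56..57  state  (1B, 1-aligned)
57..60  -- padding (3B)
60..64  cooldown  (4B, 4-aligned)
64..88  z  (24B, 4-aligned)
88..96  y  (8B, 8-aligned)
96..100  score  (4B, 4-aligned)
100..102  id  (2B, 2-aligned)
102..103  vy  (1B, 1-aligned)
103..104  -- tail padding (1B)
sizeof = 104, alignof = 8
data bytes 100, size 104 → padding 4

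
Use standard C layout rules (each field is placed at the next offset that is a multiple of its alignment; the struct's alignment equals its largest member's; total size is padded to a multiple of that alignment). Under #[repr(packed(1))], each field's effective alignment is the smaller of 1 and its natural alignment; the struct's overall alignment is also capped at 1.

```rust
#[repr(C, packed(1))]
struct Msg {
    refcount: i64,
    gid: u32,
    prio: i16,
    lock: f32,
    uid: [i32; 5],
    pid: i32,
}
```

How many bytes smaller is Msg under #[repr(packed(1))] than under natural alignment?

6

natural layout:
  0..8  refcount  (8B, 8-aligned)
  8..12  gid  (4B, 4-aligned)
  12..14  prio  (2B, 2-aligned)
  14..16  -- padding (2B)
  16..20  lock  (4B, 4-aligned)
  20..40  uid  (20B, 4-aligned)
  40..44  pid  (4B, 4-aligned)
  44..48  -- tail padding (4B)
  sizeof = 48, alignof = 8
packed(1) layout:
  0..8  refcount  (8B, 1-aligned)
  8..12  gid  (4B, 1-aligned)
  12..14  prio  (2B, 1-aligned)
  14..18  lock  (4B, 1-aligned)
  18..38  uid  (20B, 1-aligned)
  38..42  pid  (4B, 1-aligned)
  sizeof = 42, alignof = 1
48 − 42 = 6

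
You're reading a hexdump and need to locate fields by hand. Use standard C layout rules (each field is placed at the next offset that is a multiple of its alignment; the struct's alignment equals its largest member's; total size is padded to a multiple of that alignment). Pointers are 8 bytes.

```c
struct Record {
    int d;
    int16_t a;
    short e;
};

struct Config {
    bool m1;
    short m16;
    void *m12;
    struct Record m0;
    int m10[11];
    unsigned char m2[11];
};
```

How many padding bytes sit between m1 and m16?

Record: d at 0 (size 4, align 4) → ends 4; a at 4 (size 2, align 2) → ends 6; e at 6 (size 2, align 2) → ends 8; total 8 bytes, alignment 4
m1 at 0 (size 1, align 1) → ends 1
pad 1 to align 2 for m16
m16 at 2 (size 2, align 2) → ends 4

1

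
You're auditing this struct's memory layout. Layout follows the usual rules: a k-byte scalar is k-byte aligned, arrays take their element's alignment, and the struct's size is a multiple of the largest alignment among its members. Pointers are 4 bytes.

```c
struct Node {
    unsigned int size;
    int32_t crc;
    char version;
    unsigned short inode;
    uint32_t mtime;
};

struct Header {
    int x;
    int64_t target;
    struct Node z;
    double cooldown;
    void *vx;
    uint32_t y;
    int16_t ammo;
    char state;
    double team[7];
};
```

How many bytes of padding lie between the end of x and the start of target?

4

Node: 0..4  size  (4B, 4-aligned); 4..8  crc  (4B, 4-aligned); 8..9  version  (1B, 1-aligned); 9..10  -- padding (1B); 10..12  inode  (2B, 2-aligned); 12..16  mtime  (4B, 4-aligned); sizeof = 16, alignof = 4
0..4  x  (4B, 4-aligned)
4..8  -- padding (4B)
8..16  target  (8B, 8-aligned)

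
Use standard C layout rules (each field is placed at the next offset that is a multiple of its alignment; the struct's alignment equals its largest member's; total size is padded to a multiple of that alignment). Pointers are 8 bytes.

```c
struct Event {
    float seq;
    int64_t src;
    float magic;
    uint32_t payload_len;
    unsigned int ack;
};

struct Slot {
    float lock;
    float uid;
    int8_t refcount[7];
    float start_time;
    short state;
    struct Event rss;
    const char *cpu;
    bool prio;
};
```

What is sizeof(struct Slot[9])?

648

Event: @0: seq [4B, align 4] → 4; +4 pad (align 8); @8: src [8B, align 8] → 16; @16: magic [4B, align 4] → 20; @20: payload_len [4B, align 4] → 24; @24: ack [4B, align 4] → 28; +4 tail pad (align 8); size 32, align 8
@0: lock [4B, align 4] → 4
@4: uid [4B, align 4] → 8
@8: refcount [7B, align 1] → 15
+1 pad (align 4)
@16: start_time [4B, align 4] → 20
@20: state [2B, align 2] → 22
+2 pad (align 8)
@24: rss [32B, align 8] → 56
@56: cpu [8B, align 8] → 64
@64: prio [1B, align 1] → 65
+7 tail pad (align 8)
size 72, align 8
array of 9: 9 × 72 = 648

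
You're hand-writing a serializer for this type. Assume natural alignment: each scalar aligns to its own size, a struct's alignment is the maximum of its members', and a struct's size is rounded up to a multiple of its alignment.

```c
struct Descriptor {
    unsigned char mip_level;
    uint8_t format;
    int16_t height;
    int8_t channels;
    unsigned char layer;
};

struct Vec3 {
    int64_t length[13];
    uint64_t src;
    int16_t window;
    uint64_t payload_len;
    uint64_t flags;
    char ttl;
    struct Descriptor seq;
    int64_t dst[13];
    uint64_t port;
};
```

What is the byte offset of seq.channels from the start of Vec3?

142

Descriptor: 0..1  mip_level  (1B, 1-aligned); 1..2  format  (1B, 1-aligned); 2..4  height  (2B, 2-aligned); 4..5  channels  (1B, 1-aligned); 5..6  layer  (1B, 1-aligned); sizeof = 6, alignof = 2
0..104  length  (104B, 8-aligned)
104..112  src  (8B, 8-aligned)
112..114  window  (2B, 2-aligned)
114..120  -- padding (6B)
120..128  payload_len  (8B, 8-aligned)
128..136  flags  (8B, 8-aligned)
136..137  ttl  (1B, 1-aligned)
137..138  -- padding (1B)
138..144  seq  (6B, 2-aligned)
within Descriptor: channels at 4
138 + 4 = 142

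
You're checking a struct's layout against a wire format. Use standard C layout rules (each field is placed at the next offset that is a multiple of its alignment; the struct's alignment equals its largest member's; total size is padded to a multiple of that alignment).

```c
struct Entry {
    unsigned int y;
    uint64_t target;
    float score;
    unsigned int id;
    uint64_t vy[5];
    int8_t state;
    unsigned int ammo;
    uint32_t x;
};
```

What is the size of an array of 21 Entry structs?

y at 0 (size 4, align 4) → ends 4
pad 4 to align 8 for target
target at 8 (size 8, align 8) → ends 16
score at 16 (size 4, align 4) → ends 20
id at 20 (size 4, align 4) → ends 24
vy at 24 (size 40, align 8) → ends 64
state at 64 (size 1, align 1) → ends 65
pad 3 to align 4 for ammo
ammo at 68 (size 4, align 4) → ends 72
x at 72 (size 4, align 4) → ends 76
tail pad 4 to reach multiple of 8
total 80 bytes, alignment 8
array of 21: 21 × 80 = 1680

1680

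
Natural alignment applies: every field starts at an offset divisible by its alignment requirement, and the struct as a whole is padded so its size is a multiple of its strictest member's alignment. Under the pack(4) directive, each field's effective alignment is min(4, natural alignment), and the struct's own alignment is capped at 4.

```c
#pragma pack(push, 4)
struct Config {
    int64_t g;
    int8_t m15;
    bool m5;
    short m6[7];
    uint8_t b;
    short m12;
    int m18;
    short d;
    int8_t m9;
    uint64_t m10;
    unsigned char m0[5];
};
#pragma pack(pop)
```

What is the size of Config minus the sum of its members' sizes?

5

g at 0 (size 8, align 4) → ends 8
m15 at 8 (size 1, align 1) → ends 9
m5 at 9 (size 1, align 1) → ends 10
m6 at 10 (size 14, align 2) → ends 24
b at 24 (size 1, align 1) → ends 25
pad 1 to align 2 for m12
m12 at 26 (size 2, align 2) → ends 28
m18 at 28 (size 4, align 4) → ends 32
d at 32 (size 2, align 2) → ends 34
m9 at 34 (size 1, align 1) → ends 35
pad 1 to align 4 for m10
m10 at 36 (size 8, align 4) → ends 44
m0 at 44 (size 5, align 1) → ends 49
tail pad 3 to reach multiple of 4
total 52 bytes, alignment 4
data bytes 47, size 52 → padding 5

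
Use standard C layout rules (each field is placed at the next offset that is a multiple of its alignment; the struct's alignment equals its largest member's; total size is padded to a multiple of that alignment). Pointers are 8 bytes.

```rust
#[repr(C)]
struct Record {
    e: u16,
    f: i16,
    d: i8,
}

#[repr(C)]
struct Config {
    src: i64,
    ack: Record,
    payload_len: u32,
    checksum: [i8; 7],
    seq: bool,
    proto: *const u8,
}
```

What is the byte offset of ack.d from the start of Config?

Record: @0: e [2B, align 2] → 2; @2: f [2B, align 2] → 4; @4: d [1B, align 1] → 5; +1 tail pad (align 2); size 6, align 2
@0: src [8B, align 8] → 8
@8: ack [6B, align 2] → 14
within Record: d at 4
8 + 4 = 12

12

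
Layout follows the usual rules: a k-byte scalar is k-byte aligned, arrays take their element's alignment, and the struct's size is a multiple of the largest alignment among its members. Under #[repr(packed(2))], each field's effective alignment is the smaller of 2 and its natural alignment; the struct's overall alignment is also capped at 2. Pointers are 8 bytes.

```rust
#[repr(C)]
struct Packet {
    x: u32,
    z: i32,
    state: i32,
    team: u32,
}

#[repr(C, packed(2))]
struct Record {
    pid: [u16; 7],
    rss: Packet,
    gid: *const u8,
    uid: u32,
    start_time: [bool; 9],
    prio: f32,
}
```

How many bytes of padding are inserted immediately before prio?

Packet: 0..4  x  (4B, 4-aligned); 4..8  z  (4B, 4-aligned); 8..12  state  (4B, 4-aligned); 12..16  team  (4B, 4-aligned); sizeof = 16, alignof = 4
0..14  pid  (14B, 2-aligned)
14..30  rss  (16B, 2-aligned)
30..38  gid  (8B, 2-aligned)
38..42  uid  (4B, 2-aligned)
42..51  start_time  (9B, 1-aligned)
51..52  -- padding (1B)
52..56  prio  (4B, 2-aligned)

1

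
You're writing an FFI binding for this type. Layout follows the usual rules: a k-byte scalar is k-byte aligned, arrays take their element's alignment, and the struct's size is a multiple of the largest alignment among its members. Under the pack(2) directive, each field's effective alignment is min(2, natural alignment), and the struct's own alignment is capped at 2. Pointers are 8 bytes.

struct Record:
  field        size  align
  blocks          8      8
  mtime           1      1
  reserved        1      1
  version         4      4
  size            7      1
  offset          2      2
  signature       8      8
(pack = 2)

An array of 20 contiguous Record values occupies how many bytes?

640

0..8  blocks  (8B, 2-aligned)
8..9  mtime  (1B, 1-aligned)
9..10  reserved  (1B, 1-aligned)
10..14  version  (4B, 2-aligned)
14..21  size  (7B, 1-aligned)
21..22  -- padding (1B)
22..24  offset  (2B, 2-aligned)
24..32  signature  (8B, 2-aligned)
sizeof = 32, alignof = 2
array of 20: 20 × 32 = 640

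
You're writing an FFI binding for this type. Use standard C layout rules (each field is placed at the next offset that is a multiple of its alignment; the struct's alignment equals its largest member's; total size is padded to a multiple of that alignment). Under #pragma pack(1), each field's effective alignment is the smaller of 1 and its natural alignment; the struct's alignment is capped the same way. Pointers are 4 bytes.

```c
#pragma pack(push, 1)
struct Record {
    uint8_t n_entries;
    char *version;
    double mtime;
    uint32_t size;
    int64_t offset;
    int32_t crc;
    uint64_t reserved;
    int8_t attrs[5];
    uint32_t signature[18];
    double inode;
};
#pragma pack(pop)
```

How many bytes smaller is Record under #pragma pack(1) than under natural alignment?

natural layout:
  n_entries at 0 (size 1, align 1) → ends 1
  pad 3 to align 4 for version
  version at 4 (size 4, align 4) → ends 8
  mtime at 8 (size 8, align 8) → ends 16
  size at 16 (size 4, align 4) → ends 20
  pad 4 to align 8 for offset
  offset at 24 (size 8, align 8) → ends 32
  crc at 32 (size 4, align 4) → ends 36
  pad 4 to align 8 for reserved
  reserved at 40 (size 8, align 8) → ends 48
  attrs at 48 (size 5, align 1) → ends 53
  pad 3 to align 4 for signature
  signature at 56 (size 72, align 4) → ends 128
  inode at 128 (size 8, align 8) → ends 136
  total 136 bytes, alignment 8
packed(1) layout:
  n_entries at 0 (size 1, align 1) → ends 1
  version at 1 (size 4, align 1) → ends 5
  mtime at 5 (size 8, align 1) → ends 13
  size at 13 (size 4, align 1) → ends 17
  offset at 17 (size 8, align 1) → ends 25
  crc at 25 (size 4, align 1) → ends 29
  reserved at 29 (size 8, align 1) → ends 37
  attrs at 37 (size 5, align 1) → ends 42
  signature at 42 (size 72, align 1) → ends 114
  inode at 114 (size 8, align 1) → ends 122
  total 122 bytes, alignment 1
136 − 122 = 14

14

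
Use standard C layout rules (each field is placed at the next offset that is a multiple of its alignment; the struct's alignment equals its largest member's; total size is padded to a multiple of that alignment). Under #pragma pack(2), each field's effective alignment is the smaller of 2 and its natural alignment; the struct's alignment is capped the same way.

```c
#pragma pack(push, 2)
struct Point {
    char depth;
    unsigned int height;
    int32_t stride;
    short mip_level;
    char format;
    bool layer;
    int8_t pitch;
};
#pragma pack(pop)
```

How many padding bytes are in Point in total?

2

@0: depth [1B, align 1] → 1
+1 pad (align 2)
@2: height [4B, align 2] → 6
@6: stride [4B, align 2] → 10
@10: mip_level [2B, align 2] → 12
@12: format [1B, align 1] → 13
@13: layer [1B, align 1] → 14
@14: pitch [1B, align 1] → 15
+1 tail pad (align 2)
size 16, align 2
data bytes 14, size 16 → padding 2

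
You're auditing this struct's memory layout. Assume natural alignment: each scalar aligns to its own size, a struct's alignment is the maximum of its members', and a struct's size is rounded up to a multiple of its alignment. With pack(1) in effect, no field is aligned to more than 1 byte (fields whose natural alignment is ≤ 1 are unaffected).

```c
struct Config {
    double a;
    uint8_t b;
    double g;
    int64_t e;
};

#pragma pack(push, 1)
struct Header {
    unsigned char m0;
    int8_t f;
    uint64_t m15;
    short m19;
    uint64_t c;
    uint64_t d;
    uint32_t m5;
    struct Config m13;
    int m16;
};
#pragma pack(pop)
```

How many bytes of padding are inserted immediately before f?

Config: @0: a [8B, align 8] → 8; @8: b [1B, align 1] → 9; +7 pad (align 8); @16: g [8B, align 8] → 24; @24: e [8B, align 8] → 32; size 32, align 8
@0: m0 [1B, align 1] → 1
@1: f [1B, align 1] → 2

0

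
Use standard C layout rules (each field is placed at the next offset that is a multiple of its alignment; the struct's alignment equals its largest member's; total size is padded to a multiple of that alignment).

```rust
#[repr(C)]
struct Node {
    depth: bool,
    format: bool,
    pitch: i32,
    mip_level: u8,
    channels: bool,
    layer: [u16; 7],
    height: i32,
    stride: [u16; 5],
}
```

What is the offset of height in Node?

24

0..1  depth  (1B, 1-aligned)
1..2  format  (1B, 1-aligned)
2..4  -- padding (2B)
4..8  pitch  (4B, 4-aligned)
8..9  mip_level  (1B, 1-aligned)
9..10  channels  (1B, 1-aligned)
10..24  layer  (14B, 2-aligned)
24..28  height  (4B, 4-aligned)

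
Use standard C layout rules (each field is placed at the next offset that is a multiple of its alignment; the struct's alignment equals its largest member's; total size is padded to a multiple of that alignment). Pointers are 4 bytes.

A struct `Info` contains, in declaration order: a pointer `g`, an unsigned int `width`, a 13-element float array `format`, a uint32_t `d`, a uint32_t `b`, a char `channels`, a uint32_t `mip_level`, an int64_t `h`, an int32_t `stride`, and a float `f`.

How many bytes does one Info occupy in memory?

96 bytes

@0: g [4B, align 4] → 4
@4: width [4B, align 4] → 8
@8: format [52B, align 4] → 60
@60: d [4B, align 4] → 64
@64: b [4B, align 4] → 68
@68: channels [1B, align 1] → 69
+3 pad (align 4)
@72: mip_level [4B, align 4] → 76
+4 pad (align 8)
@80: h [8B, align 8] → 88
@88: stride [4B, align 4] → 92
@92: f [4B, align 4] → 96
size 96, align 8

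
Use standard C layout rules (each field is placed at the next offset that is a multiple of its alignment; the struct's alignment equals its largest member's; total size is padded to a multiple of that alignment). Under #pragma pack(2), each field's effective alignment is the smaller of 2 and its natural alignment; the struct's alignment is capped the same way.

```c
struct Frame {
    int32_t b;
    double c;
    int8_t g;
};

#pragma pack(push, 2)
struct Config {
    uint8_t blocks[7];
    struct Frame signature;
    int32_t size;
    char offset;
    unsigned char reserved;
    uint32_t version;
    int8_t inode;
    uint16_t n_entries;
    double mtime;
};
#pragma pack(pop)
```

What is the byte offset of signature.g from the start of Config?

24

Frame: @0: b [4B, align 4] → 4; +4 pad (align 8); @8: c [8B, align 8] → 16; @16: g [1B, align 1] → 17; +7 tail pad (align 8); size 24, align 8
@0: blocks [7B, align 1] → 7
+1 pad (align 2)
@8: signature [24B, align 2] → 32
within Frame: g at 16
8 + 16 = 24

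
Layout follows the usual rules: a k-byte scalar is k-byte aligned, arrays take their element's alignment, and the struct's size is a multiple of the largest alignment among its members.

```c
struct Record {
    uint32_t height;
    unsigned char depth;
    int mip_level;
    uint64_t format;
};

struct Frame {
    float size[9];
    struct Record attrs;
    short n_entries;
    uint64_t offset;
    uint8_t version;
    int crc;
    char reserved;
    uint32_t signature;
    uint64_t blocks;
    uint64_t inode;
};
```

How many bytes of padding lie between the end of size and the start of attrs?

Record: @0: height [4B, align 4] → 4; @4: depth [1B, align 1] → 5; +3 pad (align 4); @8: mip_level [4B, align 4] → 12; +4 pad (align 8); @16: format [8B, align 8] → 24; size 24, align 8
@0: size [36B, align 4] → 36
+4 pad (align 8)
@40: attrs [24B, align 8] → 64

4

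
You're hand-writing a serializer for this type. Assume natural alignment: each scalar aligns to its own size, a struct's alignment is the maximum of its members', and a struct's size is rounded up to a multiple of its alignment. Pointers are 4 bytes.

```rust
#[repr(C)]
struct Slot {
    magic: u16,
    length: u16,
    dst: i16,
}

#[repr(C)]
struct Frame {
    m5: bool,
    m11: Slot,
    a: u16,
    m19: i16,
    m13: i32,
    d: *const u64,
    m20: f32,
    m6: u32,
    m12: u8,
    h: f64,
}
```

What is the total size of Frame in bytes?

Slot: @0: magic [2B, align 2] → 2; @2: length [2B, align 2] → 4; @4: dst [2B, align 2] → 6; size 6, align 2
@0: m5 [1B, align 1] → 1
+1 pad (align 2)
@2: m11 [6B, align 2] → 8
@8: a [2B, align 2] → 10
@10: m19 [2B, align 2] → 12
@12: m13 [4B, align 4] → 16
@16: d [4B, align 4] → 20
@20: m20 [4B, align 4] → 24
@24: m6 [4B, align 4] → 28
@28: m12 [1B, align 1] → 29
+3 pad (align 8)
@32: h [8B, align 8] → 40
size 40, align 8

40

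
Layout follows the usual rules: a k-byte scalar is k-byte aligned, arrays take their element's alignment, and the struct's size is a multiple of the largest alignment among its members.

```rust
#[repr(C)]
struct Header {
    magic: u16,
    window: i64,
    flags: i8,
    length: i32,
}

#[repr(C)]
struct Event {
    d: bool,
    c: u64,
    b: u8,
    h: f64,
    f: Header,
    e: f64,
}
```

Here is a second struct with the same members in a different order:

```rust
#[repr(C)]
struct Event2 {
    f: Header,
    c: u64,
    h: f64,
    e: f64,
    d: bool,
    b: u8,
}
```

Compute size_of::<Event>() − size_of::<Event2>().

Header: 0..2  magic  (2B, 2-aligned); 2..8  -- padding (6B); 8..16  window  (8B, 8-aligned); 16..17  flags  (1B, 1-aligned); 17..20  -- padding (3B); 20..24  length  (4B, 4-aligned); sizeof = 24, alignof = 8
0..1  d  (1B, 1-aligned)
1..8  -- padding (7B)
8..16  c  (8B, 8-aligned)
16..17  b  (1B, 1-aligned)
17..24  -- padding (7B)
24..32  h  (8B, 8-aligned)
32..56  f  (24B, 8-aligned)
56..64  e  (8B, 8-aligned)
sizeof = 64, alignof = 8
— Event2 —
0..24  f  (24B, 8-aligned)
24..32  c  (8B, 8-aligned)
32..40  h  (8B, 8-aligned)
40..48  e  (8B, 8-aligned)
48..49  d  (1B, 1-aligned)
49..50  b  (1B, 1-aligned)
50..56  -- tail padding (6B)
sizeof = 56, alignof = 8
64 − 56 = 8

8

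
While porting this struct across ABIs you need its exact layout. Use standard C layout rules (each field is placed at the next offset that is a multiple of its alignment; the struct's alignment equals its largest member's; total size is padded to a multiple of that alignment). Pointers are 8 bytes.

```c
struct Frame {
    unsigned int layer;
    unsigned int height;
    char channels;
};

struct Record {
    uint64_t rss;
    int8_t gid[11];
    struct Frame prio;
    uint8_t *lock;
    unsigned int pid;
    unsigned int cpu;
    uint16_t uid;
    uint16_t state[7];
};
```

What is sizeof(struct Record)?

Frame: layer at 0 (size 4, align 4) → ends 4; height at 4 (size 4, align 4) → ends 8; channels at 8 (size 1, align 1) → ends 9; tail pad 3 to reach multiple of 4; total 12 bytes, alignment 4
rss at 0 (size 8, align 8) → ends 8
gid at 8 (size 11, align 1) → ends 19
pad 1 to align 4 for prio
prio at 20 (size 12, align 4) → ends 32
lock at 32 (size 8, align 8) → ends 40
pid at 40 (size 4, align 4) → ends 44
cpu at 44 (size 4, align 4) → ends 48
uid at 48 (size 2, align 2) → ends 50
state at 50 (size 14, align 2) → ends 64
total 64 bytes, alignment 8

64 bytes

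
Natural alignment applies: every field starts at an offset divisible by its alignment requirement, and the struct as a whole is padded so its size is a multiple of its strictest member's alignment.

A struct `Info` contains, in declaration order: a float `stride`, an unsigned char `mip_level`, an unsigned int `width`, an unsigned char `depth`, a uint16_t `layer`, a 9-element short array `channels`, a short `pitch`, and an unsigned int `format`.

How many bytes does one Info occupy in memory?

40

@0: stride [4B, align 4] → 4
@4: mip_level [1B, align 1] → 5
+3 pad (align 4)
@8: width [4B, align 4] → 12
@12: depth [1B, align 1] → 13
+1 pad (align 2)
@14: layer [2B, align 2] → 16
@16: channels [18B, align 2] → 34
@34: pitch [2B, align 2] → 36
@36: format [4B, align 4] → 40
size 40, align 4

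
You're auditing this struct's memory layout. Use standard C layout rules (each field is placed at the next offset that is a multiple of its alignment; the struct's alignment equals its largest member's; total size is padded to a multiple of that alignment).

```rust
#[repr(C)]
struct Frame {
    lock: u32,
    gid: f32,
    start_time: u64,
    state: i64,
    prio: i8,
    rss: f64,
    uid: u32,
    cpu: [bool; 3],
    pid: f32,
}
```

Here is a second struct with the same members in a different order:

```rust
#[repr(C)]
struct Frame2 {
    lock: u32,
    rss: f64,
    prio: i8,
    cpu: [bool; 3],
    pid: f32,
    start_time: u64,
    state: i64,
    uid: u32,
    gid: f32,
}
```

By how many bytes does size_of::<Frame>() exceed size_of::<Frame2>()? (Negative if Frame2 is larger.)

lock at 0 (size 4, align 4) → ends 4
gid at 4 (size 4, align 4) → ends 8
start_time at 8 (size 8, align 8) → ends 16
state at 16 (size 8, align 8) → ends 24
prio at 24 (size 1, align 1) → ends 25
pad 7 to align 8 for rss
rss at 32 (size 8, align 8) → ends 40
uid at 40 (size 4, align 4) → ends 44
cpu at 44 (size 3, align 1) → ends 47
pad 1 to align 4 for pid
pid at 48 (size 4, align 4) → ends 52
tail pad 4 to reach multiple of 8
total 56 bytes, alignment 8
— Frame2 —
lock at 0 (size 4, align 4) → ends 4
pad 4 to align 8 for rss
rss at 8 (size 8, align 8) → ends 16
prio at 16 (size 1, align 1) → ends 17
cpu at 17 (size 3, align 1) → ends 20
pid at 20 (size 4, align 4) → ends 24
start_time at 24 (size 8, align 8) → ends 32
state at 32 (size 8, align 8) → ends 40
uid at 40 (size 4, align 4) → ends 44
gid at 44 (size 4, align 4) → ends 48
total 48 bytes, alignment 8
56 − 48 = 8

8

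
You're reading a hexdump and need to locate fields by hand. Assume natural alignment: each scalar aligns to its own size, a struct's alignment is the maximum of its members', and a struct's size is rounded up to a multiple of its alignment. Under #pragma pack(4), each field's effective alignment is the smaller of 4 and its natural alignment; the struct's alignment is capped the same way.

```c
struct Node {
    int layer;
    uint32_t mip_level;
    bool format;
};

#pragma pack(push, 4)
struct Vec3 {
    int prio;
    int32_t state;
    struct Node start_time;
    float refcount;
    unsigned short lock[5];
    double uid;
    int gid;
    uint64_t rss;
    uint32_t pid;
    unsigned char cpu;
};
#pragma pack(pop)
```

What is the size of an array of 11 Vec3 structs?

704

Node: @0: layer [4B, align 4] → 4; @4: mip_level [4B, align 4] → 8; @8: format [1B, align 1] → 9; +3 tail pad (align 4); size 12, align 4
@0: prio [4B, align 4] → 4
@4: state [4B, align 4] → 8
@8: start_time [12B, align 4] → 20
@20: refcount [4B, align 4] → 24
@24: lock [10B, align 2] → 34
+2 pad (align 4)
@36: uid [8B, align 4] → 44
@44: gid [4B, align 4] → 48
@48: rss [8B, align 4] → 56
@56: pid [4B, align 4] → 60
@60: cpu [1B, align 1] → 61
+3 tail pad (align 4)
size 64, align 4
array of 11: 11 × 64 = 704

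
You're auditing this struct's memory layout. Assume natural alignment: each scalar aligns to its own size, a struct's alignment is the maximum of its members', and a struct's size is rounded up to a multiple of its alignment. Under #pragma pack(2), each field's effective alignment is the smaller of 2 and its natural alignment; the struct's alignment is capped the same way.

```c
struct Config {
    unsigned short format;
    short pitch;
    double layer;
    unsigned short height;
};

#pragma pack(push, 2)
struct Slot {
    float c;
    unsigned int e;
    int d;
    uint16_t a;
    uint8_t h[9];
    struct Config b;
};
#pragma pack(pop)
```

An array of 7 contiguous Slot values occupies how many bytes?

Config: format at 0 (size 2, align 2) → ends 2; pitch at 2 (size 2, align 2) → ends 4; pad 4 to align 8 for layer; layer at 8 (size 8, align 8) → ends 16; height at 16 (size 2, align 2) → ends 18; tail pad 6 to reach multiple of 8; total 24 bytes, alignment 8
c at 0 (size 4, align 2) → ends 4
e at 4 (size 4, align 2) → ends 8
d at 8 (size 4, align 2) → ends 12
a at 12 (size 2, align 2) → ends 14
h at 14 (size 9, align 1) → ends 23
pad 1 to align 2 for b
b at 24 (size 24, align 2) → ends 48
total 48 bytes, alignment 2
array of 7: 7 × 48 = 336

336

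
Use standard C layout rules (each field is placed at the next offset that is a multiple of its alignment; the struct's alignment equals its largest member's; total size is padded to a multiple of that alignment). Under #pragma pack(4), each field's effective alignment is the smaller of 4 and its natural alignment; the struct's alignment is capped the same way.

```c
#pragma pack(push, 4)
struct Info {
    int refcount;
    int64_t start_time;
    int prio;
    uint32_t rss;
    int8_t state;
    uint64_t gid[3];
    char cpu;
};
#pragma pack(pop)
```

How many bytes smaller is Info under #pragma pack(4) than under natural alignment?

natural layout:
  @0: refcount [4B, align 4] → 4
  +4 pad (align 8)
  @8: start_time [8B, align 8] → 16
  @16: prio [4B, align 4] → 20
  @20: rss [4B, align 4] → 24
  @24: state [1B, align 1] → 25
  +7 pad (align 8)
  @32: gid [24B, align 8] → 56
  @56: cpu [1B, align 1] → 57
  +7 tail pad (align 8)
  size 64, align 8
packed(4) layout:
  @0: refcount [4B, align 4] → 4
  @4: start_time [8B, align 4] → 12
  @12: prio [4B, align 4] → 16
  @16: rss [4B, align 4] → 20
  @20: state [1B, align 1] → 21
  +3 pad (align 4)
  @24: gid [24B, align 4] → 48
  @48: cpu [1B, align 1] → 49
  +3 tail pad (align 4)
  size 52, align 4
64 − 52 = 12

12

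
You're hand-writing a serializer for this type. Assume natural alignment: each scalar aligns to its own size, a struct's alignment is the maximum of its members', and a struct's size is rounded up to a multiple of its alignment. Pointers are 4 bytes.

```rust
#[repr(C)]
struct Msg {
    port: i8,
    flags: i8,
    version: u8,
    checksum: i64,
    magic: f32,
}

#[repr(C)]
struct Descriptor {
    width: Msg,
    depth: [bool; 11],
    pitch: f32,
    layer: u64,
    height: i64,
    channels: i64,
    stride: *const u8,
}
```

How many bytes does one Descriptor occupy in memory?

72

Msg: port at 0 (size 1, align 1) → ends 1; flags at 1 (size 1, align 1) → ends 2; version at 2 (size 1, align 1) → ends 3; pad 5 to align 8 for checksum; checksum at 8 (size 8, align 8) → ends 16; magic at 16 (size 4, align 4) → ends 20; tail pad 4 to reach multiple of 8; total 24 bytes, alignment 8
width at 0 (size 24, align 8) → ends 24
depth at 24 (size 11, align 1) → ends 35
pad 1 to align 4 for pitch
pitch at 36 (size 4, align 4) → ends 40
layer at 40 (size 8, align 8) → ends 48
height at 48 (size 8, align 8) → ends 56
channels at 56 (size 8, align 8) → ends 64
stride at 64 (size 4, align 4) → ends 68
tail pad 4 to reach multiple of 8
total 72 bytes, alignment 8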